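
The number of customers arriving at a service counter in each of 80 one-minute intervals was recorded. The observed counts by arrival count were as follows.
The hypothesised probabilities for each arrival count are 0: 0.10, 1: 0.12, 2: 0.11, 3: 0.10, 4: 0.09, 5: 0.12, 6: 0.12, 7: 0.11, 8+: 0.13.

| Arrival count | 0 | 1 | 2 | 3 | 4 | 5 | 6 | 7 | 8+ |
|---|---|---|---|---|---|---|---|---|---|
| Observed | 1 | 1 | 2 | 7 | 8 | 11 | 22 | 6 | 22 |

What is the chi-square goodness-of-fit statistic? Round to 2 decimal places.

49.35

Expected counts E_i = n·p_i: 80×0.10 = 8, 80×0.12 = 9.6, 80×0.11 = 8.8, 80×0.10 = 8, 80×0.09 = 7.2, 80×0.12 = 9.6, 80×0.12 = 9.6, 80×0.11 = 8.8, 80×0.13 = 10.4.
cat         O        E   (O−E)²/E
0           1        8      6.125
1           1      9.6      7.704
2           2      8.8      5.255
3           7        8      0.125
4           8      7.2      0.089
5          11      9.6      0.204
6          22      9.6     16.017
7           6      8.8      0.891
8+         22     10.4     12.938
Sum = 49.35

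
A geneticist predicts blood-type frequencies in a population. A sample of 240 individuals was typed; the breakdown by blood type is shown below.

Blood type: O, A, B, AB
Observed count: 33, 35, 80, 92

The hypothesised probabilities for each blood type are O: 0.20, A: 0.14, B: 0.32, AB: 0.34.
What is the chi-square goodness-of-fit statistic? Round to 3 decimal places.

Expected counts E_i = n·p_i: 240×0.20 = 48, 240×0.14 = 33.6, 240×0.32 = 76.8, 240×0.34 = 81.6.
cat         O        E   (O−E)²/E
O          33       48     4.6875
A          35     33.6     0.0583
B          80     76.8     0.1333
AB         92     81.6     1.3255
Sum = 6.205

6.205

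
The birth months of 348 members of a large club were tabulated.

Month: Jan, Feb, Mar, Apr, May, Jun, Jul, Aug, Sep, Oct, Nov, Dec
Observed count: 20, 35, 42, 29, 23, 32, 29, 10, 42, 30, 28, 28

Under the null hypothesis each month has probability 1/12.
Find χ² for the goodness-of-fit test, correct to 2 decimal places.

Expected count for each of the 12 categories: 348/12 = 29.
cat         O        E   (O−E)²/E
Jan        20       29      2.793
Feb        35       29      1.241
Mar        42       29      5.828
Apr        29       29      0.000
May        23       29      1.241
Jun        32       29      0.310
Jul        29       29      0.000
Aug        10       29     12.448
Sep        42       29      5.828
Oct        30       29      0.034
Nov        28       29      0.034
Dec        28       29      0.034
Sum = 29.79

29.79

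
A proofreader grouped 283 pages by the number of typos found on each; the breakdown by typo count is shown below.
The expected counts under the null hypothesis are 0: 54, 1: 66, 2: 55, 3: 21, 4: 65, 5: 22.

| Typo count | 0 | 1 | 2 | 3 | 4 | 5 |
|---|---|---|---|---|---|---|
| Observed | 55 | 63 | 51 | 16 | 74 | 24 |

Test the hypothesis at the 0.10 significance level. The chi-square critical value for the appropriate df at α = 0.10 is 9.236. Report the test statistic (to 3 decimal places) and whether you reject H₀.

cat         O        E   (O−E)²/E
0          55       54     0.0185
1          63       66     0.1364
2          51       55     0.2909
3          16       21     1.1905
4          74       65     1.2462
5          24       22     0.1818
Sum = 3.064
df = 5. Since 3.064 < 9.236, we do not reject H₀.

3.064; do not reject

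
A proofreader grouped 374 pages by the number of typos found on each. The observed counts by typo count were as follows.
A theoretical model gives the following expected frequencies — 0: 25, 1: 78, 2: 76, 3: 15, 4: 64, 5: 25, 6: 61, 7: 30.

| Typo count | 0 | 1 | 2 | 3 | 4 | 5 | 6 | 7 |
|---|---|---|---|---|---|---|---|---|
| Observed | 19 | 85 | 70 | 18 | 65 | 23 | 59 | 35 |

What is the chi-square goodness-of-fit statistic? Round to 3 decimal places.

4.216

χ² = (19−25)²/25 + (85−78)²/78 + (70−76)²/76 + (18−15)²/15 + (65−64)²/64 + (23−25)²/25 + (59−61)²/61 + (35−30)²/30
   = 1.4400 + 0.6282 + 0.4737 + 0.6000 + 0.0156 + 0.1600 + 0.0656 + 0.8333
Sum = 4.216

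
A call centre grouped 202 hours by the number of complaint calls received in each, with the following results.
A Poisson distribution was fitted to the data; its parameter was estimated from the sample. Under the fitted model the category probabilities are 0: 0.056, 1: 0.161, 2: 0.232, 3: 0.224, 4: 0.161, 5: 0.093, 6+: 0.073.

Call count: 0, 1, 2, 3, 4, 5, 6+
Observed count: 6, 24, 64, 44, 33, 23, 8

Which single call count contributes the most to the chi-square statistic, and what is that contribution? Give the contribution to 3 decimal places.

2, 6.266

Expected counts E_i = n·p_i: 202×0.056 = 11.312, 202×0.161 = 32.522, 202×0.232 = 46.864, 202×0.224 = 45.248, 202×0.161 = 32.522, 202×0.093 = 18.786, 202×0.073 = 14.746.
0: (6 − 11.312)²/11.312 = 28.217344/11.312 = 2.4945
1: (24 − 32.522)²/32.522 = 72.624484/32.522 = 2.2331
2: (64 − 46.864)²/46.864 = 293.642496/46.864 = 6.2658
3: (44 − 45.248)²/45.248 = 1.557504/45.248 = 0.0344
4: (33 − 32.522)²/32.522 = 0.228484/32.522 = 0.0070
5: (23 − 18.786)²/18.786 = 17.757796/18.786 = 0.9453
6+: (8 − 14.746)²/14.746 = 45.508516/14.746 = 3.0862
The largest term is for 2: 6.266.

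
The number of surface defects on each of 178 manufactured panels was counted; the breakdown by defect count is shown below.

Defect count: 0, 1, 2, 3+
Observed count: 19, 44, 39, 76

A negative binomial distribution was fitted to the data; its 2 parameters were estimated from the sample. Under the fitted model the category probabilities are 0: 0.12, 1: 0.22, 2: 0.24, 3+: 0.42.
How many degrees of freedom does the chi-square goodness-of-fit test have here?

There are k = 4 categories and 2 parameters estimated from the data, so df = 4 − 1 − 2 = 1.

1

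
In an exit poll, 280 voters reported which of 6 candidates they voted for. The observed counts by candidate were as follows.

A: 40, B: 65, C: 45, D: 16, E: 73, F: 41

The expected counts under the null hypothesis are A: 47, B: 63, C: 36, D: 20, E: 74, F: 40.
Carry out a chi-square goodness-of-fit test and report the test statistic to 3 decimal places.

4.195

χ² = (40−47)²/47 + (65−63)²/63 + (45−36)²/36 + (16−20)²/20 + (73−74)²/74 + (41−40)²/40
   = 1.0426 + 0.0635 + 2.2500 + 0.8000 + 0.0135 + 0.0250
Sum = 4.195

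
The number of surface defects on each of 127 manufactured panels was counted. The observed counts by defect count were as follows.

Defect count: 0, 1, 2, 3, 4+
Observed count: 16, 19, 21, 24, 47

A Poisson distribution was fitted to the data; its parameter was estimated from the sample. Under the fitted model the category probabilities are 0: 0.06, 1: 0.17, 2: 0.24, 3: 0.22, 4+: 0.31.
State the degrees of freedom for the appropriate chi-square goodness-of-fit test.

There are k = 5 categories and 1 parameter estimated from the data, so df = 5 − 1 − 1 = 3.

3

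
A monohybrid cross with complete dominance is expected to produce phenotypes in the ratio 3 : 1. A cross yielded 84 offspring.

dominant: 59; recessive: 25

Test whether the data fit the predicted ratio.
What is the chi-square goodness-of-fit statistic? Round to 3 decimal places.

1.016

Ratio total = 4. Expected counts: 84×3/4 = 63, 84×1/4 = 21.
cat            O        E   (O−E)²/E
dominant      59       63     0.2540
recessive     25       21     0.7619
Sum = 1.016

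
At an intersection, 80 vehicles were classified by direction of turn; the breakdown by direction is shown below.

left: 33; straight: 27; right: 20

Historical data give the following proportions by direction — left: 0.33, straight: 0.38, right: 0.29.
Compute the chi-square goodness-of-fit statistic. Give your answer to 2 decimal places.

Expected counts E_i = n·p_i: 80×0.33 = 26.4, 80×0.38 = 30.4, 80×0.29 = 23.2.
cat           O        E   (O−E)²/E
left         33     26.4      1.650
straight     27     30.4      0.380
right        20     23.2      0.441
Sum = 2.47

2.47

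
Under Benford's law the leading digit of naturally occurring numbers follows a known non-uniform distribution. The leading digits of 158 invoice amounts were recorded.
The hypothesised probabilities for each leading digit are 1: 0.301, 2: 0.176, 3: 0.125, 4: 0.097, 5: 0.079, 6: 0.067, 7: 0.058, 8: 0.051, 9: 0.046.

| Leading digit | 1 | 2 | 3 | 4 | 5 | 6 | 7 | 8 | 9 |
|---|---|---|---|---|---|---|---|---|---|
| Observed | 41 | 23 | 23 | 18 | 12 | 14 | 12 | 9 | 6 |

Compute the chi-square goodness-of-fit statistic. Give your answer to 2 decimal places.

Expected counts E_i = n·p_i: 158×0.301 = 47.558, 158×0.176 = 27.808, 158×0.125 = 19.75, 158×0.097 = 15.326, 158×0.079 = 12.482, 158×0.067 = 10.586, 158×0.058 = 9.164, 158×0.051 = 8.058, 158×0.046 = 7.268.
1: (41 − 47.558)²/47.558 = 43.007364/47.558 = 0.904
2: (23 − 27.808)²/27.808 = 23.116864/27.808 = 0.831
3: (23 − 19.75)²/19.75 = 10.5625/19.75 = 0.535
4: (18 − 15.326)²/15.326 = 7.150276/15.326 = 0.467
5: (12 − 12.482)²/12.482 = 0.232324/12.482 = 0.019
6: (14 − 10.586)²/10.586 = 11.655396/10.586 = 1.101
7: (12 − 9.164)²/9.164 = 8.042896/9.164 = 0.878
8: (9 − 8.058)²/8.058 = 0.887364/8.058 = 0.110
9: (6 − 7.268)²/7.268 = 1.607824/7.268 = 0.221
Sum = 5.07

5.07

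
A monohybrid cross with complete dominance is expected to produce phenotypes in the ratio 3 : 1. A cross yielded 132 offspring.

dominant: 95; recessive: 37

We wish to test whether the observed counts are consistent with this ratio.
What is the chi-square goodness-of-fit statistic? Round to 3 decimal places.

Ratio total = 4. Expected counts: 132×3/4 = 99, 132×1/4 = 33.
χ² = (95−99)²/99 + (37−33)²/33
   = 0.1616 + 0.4848
Sum = 0.646

0.646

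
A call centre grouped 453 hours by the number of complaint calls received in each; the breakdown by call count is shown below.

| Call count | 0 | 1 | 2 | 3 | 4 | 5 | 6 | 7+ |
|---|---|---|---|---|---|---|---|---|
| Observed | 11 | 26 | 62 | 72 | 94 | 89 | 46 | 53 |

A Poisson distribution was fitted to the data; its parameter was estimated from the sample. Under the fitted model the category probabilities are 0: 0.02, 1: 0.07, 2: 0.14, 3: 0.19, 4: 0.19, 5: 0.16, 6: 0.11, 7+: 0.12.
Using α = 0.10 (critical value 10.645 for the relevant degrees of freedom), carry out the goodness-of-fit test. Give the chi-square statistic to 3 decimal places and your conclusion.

8.600; do not reject

Expected counts E_i = n·p_i: 453×0.02 = 9.06, 453×0.07 = 31.71, 453×0.14 = 63.42, 453×0.19 = 86.07, 453×0.19 = 86.07, 453×0.16 = 72.48, 453×0.11 = 49.83, 453×0.12 = 54.36.
cat         O        E   (O−E)²/E
0          11     9.06     0.4154
1          26    31.71     1.0282
2          62    63.42     0.0318
3          72    86.07     2.3000
4          94    86.07     0.7306
5          89    72.48     3.7653
6          46    49.83     0.2944
7+         53    54.36     0.0340
Sum = 8.600
df = 6. Since 8.600 < 10.645, we do not reject H₀.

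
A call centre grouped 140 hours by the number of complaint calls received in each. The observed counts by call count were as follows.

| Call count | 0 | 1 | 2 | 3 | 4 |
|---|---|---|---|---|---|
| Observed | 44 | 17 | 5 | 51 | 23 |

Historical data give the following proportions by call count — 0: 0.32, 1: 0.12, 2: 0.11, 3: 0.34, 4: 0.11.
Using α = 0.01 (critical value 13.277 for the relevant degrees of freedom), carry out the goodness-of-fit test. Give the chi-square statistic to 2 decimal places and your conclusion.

Expected counts E_i = n·p_i: 140×0.32 = 44.8, 140×0.12 = 16.8, 140×0.11 = 15.4, 140×0.34 = 47.6, 140×0.11 = 15.4.
cat         O        E   (O−E)²/E
0          44     44.8      0.014
1          17     16.8      0.002
2           5     15.4      7.023
3          51     47.6      0.243
4          23     15.4      3.751
Sum = 11.03
df = 4. Since 11.03 < 13.277, we do not reject H₀.

11.03; do not reject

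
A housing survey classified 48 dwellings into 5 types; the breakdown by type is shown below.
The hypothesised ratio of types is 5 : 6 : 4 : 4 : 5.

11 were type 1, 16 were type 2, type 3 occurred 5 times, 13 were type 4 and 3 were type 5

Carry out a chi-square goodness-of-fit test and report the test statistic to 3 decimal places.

10.583

Ratio total = 24. Expected counts: 48×5/24 = 10, 48×6/24 = 12, 48×4/24 = 8, 48×4/24 = 8, 48×5/24 = 10.
χ² = (11−10)²/10 + (16−12)²/12 + (5−8)²/8 + (13−8)²/8 + (3−10)²/10
   = 0.1000 + 1.3333 + 1.1250 + 3.1250 + 4.9000
Sum = 10.583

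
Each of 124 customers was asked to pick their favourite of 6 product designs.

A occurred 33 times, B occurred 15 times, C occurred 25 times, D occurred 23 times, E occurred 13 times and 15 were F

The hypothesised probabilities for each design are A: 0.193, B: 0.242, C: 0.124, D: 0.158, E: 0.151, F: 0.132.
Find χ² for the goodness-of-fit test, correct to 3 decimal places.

19.423

Expected counts E_i = n·p_i: 124×0.193 = 23.932, 124×0.242 = 30.008, 124×0.124 = 15.376, 124×0.158 = 19.592, 124×0.151 = 18.724, 124×0.132 = 16.368.
χ² = (33−23.932)²/23.932 + (15−30.008)²/30.008 + (25−15.376)²/15.376 + (23−19.592)²/19.592 + (13−18.724)²/18.724 + (15−16.368)²/16.368
   = 3.4359 + 7.5060 + 6.0238 + 0.5928 + 1.7498 + 0.1143
Sum = 19.423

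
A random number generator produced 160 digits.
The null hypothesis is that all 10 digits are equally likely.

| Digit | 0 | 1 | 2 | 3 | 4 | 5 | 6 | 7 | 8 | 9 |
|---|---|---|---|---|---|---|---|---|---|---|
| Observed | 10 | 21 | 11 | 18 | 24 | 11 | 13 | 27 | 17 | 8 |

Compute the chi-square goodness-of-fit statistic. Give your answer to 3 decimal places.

23.375

Under H₀ each category has probability 1/10, so each expected count is 160/10 = 16.
cat         O        E   (O−E)²/E
0          10       16     2.2500
1          21       16     1.5625
2          11       16     1.5625
3          18       16     0.2500
4          24       16     4.0000
5          11       16     1.5625
6          13       16     0.5625
7          27       16     7.5625
8          17       16     0.0625
9           8       16     4.0000
Sum = 23.375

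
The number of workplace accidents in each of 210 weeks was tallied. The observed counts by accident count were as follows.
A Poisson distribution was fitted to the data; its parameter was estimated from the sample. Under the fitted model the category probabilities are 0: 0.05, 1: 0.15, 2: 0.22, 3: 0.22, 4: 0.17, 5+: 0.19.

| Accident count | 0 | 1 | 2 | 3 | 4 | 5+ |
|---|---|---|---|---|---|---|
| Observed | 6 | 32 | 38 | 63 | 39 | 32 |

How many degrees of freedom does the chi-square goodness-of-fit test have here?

There are k = 6 categories and 1 parameter estimated from the data, so df = 6 − 1 − 1 = 4.

4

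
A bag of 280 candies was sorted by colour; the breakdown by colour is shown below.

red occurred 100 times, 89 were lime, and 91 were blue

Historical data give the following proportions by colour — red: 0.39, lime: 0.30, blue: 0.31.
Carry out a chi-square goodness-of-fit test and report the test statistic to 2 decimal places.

1.28

Expected counts E_i = n·p_i: 280×0.39 = 109.2, 280×0.30 = 84, 280×0.31 = 86.8.
χ² = (100−109.2)²/109.2 + (89−84)²/84 + (91−86.8)²/86.8
   = 0.775 + 0.298 + 0.203
Sum = 1.28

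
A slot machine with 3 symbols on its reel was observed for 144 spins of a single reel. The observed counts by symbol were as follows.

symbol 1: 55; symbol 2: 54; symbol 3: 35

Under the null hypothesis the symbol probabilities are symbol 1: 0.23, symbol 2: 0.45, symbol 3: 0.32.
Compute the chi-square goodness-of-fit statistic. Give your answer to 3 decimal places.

18.919

Expected counts E_i = n·p_i: 144×0.23 = 33.12, 144×0.45 = 64.8, 144×0.32 = 46.08.
symbol 1: (55 − 33.12)²/33.12 = 478.7344/33.12 = 14.4545
symbol 2: (54 − 64.8)²/64.8 = 116.64/64.8 = 1.8000
symbol 3: (35 − 46.08)²/46.08 = 122.7664/46.08 = 2.6642
Sum = 18.919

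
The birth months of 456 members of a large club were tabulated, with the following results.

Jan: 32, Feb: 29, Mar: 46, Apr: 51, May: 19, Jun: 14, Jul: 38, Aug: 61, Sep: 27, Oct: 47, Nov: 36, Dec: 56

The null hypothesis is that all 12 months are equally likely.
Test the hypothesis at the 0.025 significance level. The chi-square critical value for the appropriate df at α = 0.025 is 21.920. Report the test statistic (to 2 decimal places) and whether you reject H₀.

61.74; reject

Expected count for each of the 12 categories: 456/12 = 38.
cat         O        E   (O−E)²/E
Jan        32       38      0.947
Feb        29       38      2.132
Mar        46       38      1.684
Apr        51       38      4.447
May        19       38      9.500
Jun        14       38     15.158
Jul        38       38      0.000
Aug        61       38     13.921
Sep        27       38      3.184
Oct        47       38      2.132
Nov        36       38      0.105
Dec        56       38      8.526
Sum = 61.74
df = 11. Since 61.74 > 21.920, we reject H₀.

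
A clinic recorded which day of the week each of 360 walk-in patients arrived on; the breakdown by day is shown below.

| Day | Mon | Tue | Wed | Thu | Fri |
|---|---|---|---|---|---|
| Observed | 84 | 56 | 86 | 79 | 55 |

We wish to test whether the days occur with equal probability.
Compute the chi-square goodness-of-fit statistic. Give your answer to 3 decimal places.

Expected count for each of the 5 categories: 360/5 = 72.
χ² = (84−72)²/72 + (56−72)²/72 + (86−72)²/72 + (79−72)²/72 + (55−72)²/72
   = 2.0000 + 3.5556 + 2.7222 + 0.6806 + 4.0139
Sum = 12.972

12.972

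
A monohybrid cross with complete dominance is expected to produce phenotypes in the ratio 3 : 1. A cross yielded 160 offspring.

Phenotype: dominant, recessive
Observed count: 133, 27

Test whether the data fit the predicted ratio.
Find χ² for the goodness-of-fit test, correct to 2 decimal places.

5.63

Ratio total = 4. Expected counts: 160×3/4 = 120, 160×1/4 = 40.
cat            O        E   (O−E)²/E
dominant     133      120      1.408
recessive     27       40      4.225
Sum = 5.63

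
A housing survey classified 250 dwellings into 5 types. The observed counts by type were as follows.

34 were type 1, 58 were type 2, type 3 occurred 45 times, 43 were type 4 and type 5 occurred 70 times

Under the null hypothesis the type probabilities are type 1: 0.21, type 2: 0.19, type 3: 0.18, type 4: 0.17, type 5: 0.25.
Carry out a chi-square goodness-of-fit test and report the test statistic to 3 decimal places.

9.746

Expected counts E_i = n·p_i: 250×0.21 = 52.5, 250×0.19 = 47.5, 250×0.18 = 45, 250×0.17 = 42.5, 250×0.25 = 62.5.
type 1: (34 − 52.5)²/52.5 = 342.25/52.5 = 6.5190
type 2: (58 − 47.5)²/47.5 = 110.25/47.5 = 2.3211
type 3: (45 − 45)²/45 = 0/45 = 0.0000
type 4: (43 − 42.5)²/42.5 = 0.25/42.5 = 0.0059
type 5: (70 − 62.5)²/62.5 = 56.25/62.5 = 0.9000
Sum = 9.746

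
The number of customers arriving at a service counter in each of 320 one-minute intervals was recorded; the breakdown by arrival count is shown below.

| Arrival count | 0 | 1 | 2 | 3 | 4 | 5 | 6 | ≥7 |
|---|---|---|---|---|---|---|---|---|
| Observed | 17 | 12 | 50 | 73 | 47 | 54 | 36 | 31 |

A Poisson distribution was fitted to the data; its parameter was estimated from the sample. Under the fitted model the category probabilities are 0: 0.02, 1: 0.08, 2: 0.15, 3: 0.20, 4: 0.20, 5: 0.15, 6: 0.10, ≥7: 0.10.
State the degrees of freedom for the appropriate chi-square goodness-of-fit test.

There are k = 8 categories and 1 parameter estimated from the data, so df = 8 − 1 − 1 = 6.

6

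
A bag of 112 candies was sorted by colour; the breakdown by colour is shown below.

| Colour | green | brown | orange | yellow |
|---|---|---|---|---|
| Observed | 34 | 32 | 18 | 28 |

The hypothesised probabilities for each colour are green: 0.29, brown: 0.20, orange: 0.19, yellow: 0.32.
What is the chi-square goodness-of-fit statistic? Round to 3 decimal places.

Expected counts E_i = n·p_i: 112×0.29 = 32.48, 112×0.20 = 22.4, 112×0.19 = 21.28, 112×0.32 = 35.84.
cat         O        E   (O−E)²/E
green      34    32.48     0.0711
brown      32     22.4     4.1143
orange     18    21.28     0.5056
yellow     28    35.84     1.7150
Sum = 6.406

6.406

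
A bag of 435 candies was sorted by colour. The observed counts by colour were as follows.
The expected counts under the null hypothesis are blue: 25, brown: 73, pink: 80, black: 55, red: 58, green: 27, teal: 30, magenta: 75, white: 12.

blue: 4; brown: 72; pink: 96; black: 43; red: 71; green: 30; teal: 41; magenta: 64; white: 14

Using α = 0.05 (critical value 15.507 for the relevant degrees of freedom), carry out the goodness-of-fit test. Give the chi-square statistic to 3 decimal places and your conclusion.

32.699; reject

cat          O        E   (O−E)²/E
blue         4       25    17.6400
brown       72       73     0.0137
pink        96       80     3.2000
black       43       55     2.6182
red         71       58     2.9138
green       30       27     0.3333
teal        41       30     4.0333
magenta     64       75     1.6133
white       14       12     0.3333
Sum = 32.699
df = 8. Since 32.699 > 15.507, we reject H₀.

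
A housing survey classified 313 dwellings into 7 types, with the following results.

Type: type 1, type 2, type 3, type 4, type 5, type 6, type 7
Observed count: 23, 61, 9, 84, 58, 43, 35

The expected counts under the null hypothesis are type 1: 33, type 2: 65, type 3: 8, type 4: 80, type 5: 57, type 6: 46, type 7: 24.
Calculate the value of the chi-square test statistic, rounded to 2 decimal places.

χ² = (23−33)²/33 + (61−65)²/65 + (9−8)²/8 + (84−80)²/80 + (58−57)²/57 + (43−46)²/46 + (35−24)²/24
   = 3.030 + 0.246 + 0.125 + 0.200 + 0.018 + 0.196 + 5.042
Sum = 8.86

8.86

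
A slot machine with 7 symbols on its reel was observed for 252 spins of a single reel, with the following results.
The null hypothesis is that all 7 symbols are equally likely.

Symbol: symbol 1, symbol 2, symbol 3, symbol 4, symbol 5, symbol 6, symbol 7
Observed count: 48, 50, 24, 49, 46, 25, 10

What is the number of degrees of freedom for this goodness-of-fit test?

6

There are k = 7 categories and no parameters were estimated from the data, so df = 7 − 1 = 6.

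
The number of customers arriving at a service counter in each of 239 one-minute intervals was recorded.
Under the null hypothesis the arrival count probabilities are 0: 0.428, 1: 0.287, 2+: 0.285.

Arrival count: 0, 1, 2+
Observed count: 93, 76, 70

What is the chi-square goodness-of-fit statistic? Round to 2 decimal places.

1.70

Expected counts E_i = n·p_i: 239×0.428 = 102.292, 239×0.287 = 68.593, 239×0.285 = 68.115.
cat         O        E   (O−E)²/E
0          93  102.292      0.844
1          76   68.593      0.800
2+         70   68.115      0.052
Sum = 1.70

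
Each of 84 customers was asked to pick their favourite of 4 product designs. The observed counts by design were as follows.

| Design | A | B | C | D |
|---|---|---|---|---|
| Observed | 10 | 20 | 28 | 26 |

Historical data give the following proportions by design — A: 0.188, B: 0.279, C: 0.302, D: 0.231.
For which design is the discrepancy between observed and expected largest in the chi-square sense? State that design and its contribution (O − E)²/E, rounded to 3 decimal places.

D, 2.242

Expected counts E_i = n·p_i: 84×0.188 = 15.792, 84×0.279 = 23.436, 84×0.302 = 25.368, 84×0.231 = 19.404.
χ² = (10−15.792)²/15.792 + (20−23.436)²/23.436 + (28−25.368)²/25.368 + (26−19.404)²/19.404
   = 2.1243 + 0.5038 + 0.2731 + 2.2422
The largest term is for D: 2.242.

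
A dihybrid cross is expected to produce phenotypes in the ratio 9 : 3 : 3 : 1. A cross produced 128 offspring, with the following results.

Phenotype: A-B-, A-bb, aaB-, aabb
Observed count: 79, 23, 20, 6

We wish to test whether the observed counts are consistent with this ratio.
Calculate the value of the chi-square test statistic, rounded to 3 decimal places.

1.889

Ratio total = 16. Expected counts: 128×9/16 = 72, 128×3/16 = 24, 128×3/16 = 24, 128×1/16 = 8.
χ² = (79−72)²/72 + (23−24)²/24 + (20−24)²/24 + (6−8)²/8
   = 0.6806 + 0.0417 + 0.6667 + 0.5000
Sum = 1.889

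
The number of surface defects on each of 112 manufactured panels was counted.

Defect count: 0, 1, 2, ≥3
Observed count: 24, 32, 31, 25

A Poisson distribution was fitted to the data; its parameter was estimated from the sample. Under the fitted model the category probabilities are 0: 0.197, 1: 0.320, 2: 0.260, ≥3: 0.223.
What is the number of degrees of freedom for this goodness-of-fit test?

2

There are k = 4 categories and 1 parameter estimated from the data, so df = 4 − 1 − 1 = 2.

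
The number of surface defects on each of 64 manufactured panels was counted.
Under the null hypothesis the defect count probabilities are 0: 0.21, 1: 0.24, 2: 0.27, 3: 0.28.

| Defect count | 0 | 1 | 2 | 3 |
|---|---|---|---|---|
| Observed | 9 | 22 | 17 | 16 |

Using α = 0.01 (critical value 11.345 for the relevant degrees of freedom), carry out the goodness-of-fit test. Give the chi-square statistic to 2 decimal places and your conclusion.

4.55; do not reject

Expected counts E_i = n·p_i: 64×0.21 = 13.44, 64×0.24 = 15.36, 64×0.27 = 17.28, 64×0.28 = 17.92.
χ² = (9−13.44)²/13.44 + (22−15.36)²/15.36 + (17−17.28)²/17.28 + (16−17.92)²/17.92
   = 1.467 + 2.870 + 0.005 + 0.206
Sum = 4.55
df = 3. Since 4.55 < 11.345, we do not reject H₀.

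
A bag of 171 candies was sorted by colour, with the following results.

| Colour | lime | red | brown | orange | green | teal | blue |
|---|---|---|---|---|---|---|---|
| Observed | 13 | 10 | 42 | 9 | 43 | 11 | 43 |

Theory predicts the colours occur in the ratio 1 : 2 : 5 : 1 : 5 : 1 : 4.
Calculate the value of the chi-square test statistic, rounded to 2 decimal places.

7.43

Ratio total = 19. Expected counts: 171×1/19 = 9, 171×2/19 = 18, 171×5/19 = 45, 171×1/19 = 9, 171×5/19 = 45, 171×1/19 = 9, 171×4/19 = 36.
cat         O        E   (O−E)²/E
lime       13        9      1.778
red        10       18      3.556
brown      42       45      0.200
orange      9        9      0.000
green      43       45      0.089
teal       11        9      0.444
blue       43       36      1.361
Sum = 7.43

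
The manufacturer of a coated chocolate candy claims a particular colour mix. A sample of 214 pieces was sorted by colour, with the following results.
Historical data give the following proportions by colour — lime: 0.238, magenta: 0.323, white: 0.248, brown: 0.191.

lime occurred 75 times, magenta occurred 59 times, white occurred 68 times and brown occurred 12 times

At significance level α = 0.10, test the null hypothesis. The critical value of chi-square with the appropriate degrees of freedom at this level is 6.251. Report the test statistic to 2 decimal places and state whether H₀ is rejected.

37.45; reject

Expected counts E_i = n·p_i: 214×0.238 = 50.932, 214×0.323 = 69.122, 214×0.248 = 53.072, 214×0.191 = 40.874.
lime: (75 − 50.932)²/50.932 = 579.268624/50.932 = 11.373
magenta: (59 − 69.122)²/69.122 = 102.454884/69.122 = 1.482
white: (68 − 53.072)²/53.072 = 222.845184/53.072 = 4.199
brown: (12 − 40.874)²/40.874 = 833.707876/40.874 = 20.397
Sum = 37.45
df = 3. Since 37.45 > 6.251, we reject H₀.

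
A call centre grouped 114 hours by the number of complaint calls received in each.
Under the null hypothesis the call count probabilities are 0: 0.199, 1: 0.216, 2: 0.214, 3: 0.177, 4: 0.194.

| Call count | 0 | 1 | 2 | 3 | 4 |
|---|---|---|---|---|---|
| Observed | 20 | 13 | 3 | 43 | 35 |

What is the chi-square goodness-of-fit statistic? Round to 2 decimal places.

57.89

Expected counts E_i = n·p_i: 114×0.199 = 22.686, 114×0.216 = 24.624, 114×0.214 = 24.396, 114×0.177 = 20.178, 114×0.194 = 22.116.
χ² = (20−22.686)²/22.686 + (13−24.624)²/24.624 + (3−24.396)²/24.396 + (43−20.178)²/20.178 + (35−22.116)²/22.116
   = 0.318 + 5.487 + 18.765 + 25.812 + 7.506
Sum = 57.89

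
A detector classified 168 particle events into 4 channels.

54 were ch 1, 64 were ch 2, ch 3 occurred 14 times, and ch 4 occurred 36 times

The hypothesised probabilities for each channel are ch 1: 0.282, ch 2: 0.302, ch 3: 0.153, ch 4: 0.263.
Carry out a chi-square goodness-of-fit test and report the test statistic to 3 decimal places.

Expected counts E_i = n·p_i: 168×0.282 = 47.376, 168×0.302 = 50.736, 168×0.153 = 25.704, 168×0.263 = 44.184.
χ² = (54−47.376)²/47.376 + (64−50.736)²/50.736 + (14−25.704)²/25.704 + (36−44.184)²/44.184
   = 0.9262 + 3.4676 + 5.3293 + 1.5159
Sum = 11.239

11.239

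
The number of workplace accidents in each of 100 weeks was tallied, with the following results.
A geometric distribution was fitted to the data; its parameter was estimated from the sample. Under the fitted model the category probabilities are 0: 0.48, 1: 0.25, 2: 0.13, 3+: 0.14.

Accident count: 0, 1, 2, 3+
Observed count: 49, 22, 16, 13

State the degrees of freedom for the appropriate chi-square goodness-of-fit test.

There are k = 4 categories and 1 parameter estimated from the data, so df = 4 − 1 − 1 = 2.

2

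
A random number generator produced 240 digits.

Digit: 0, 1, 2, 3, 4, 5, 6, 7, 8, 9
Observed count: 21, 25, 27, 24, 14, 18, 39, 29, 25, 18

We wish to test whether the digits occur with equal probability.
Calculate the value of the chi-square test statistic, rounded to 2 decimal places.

18.42

Under H₀ each category has probability 1/10, so each expected count is 240/10 = 24.
cat         O        E   (O−E)²/E
0          21       24      0.375
1          25       24      0.042
2          27       24      0.375
3          24       24      0.000
4          14       24      4.167
5          18       24      1.500
6          39       24      9.375
7          29       24      1.042
8          25       24      0.042
9          18       24      1.500
Sum = 18.42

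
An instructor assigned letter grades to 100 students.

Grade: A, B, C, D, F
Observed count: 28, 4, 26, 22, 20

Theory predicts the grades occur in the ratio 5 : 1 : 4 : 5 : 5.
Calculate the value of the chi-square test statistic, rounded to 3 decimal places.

Ratio total = 20. Expected counts: 100×5/20 = 25, 100×1/20 = 5, 100×4/20 = 20, 100×5/20 = 25, 100×5/20 = 25.
cat         O        E   (O−E)²/E
A          28       25     0.3600
B           4        5     0.2000
C          26       20     1.8000
D          22       25     0.3600
F          20       25     1.0000
Sum = 3.720

3.720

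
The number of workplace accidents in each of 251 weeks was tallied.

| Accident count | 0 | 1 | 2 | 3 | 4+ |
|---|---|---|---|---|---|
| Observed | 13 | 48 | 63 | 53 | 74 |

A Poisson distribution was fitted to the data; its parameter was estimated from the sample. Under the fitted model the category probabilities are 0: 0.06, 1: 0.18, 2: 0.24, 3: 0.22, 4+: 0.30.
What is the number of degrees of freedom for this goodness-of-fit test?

3

There are k = 5 categories and 1 parameter estimated from the data, so df = 5 − 1 − 1 = 3.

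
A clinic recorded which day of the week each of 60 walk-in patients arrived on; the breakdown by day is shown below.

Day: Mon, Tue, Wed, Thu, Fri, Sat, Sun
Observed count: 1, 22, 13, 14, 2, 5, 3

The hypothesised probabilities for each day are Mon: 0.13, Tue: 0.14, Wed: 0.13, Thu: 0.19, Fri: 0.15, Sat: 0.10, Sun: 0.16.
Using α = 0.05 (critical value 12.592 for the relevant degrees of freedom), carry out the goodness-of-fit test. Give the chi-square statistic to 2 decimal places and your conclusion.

42.16; reject

Expected counts E_i = n·p_i: 60×0.13 = 7.8, 60×0.14 = 8.4, 60×0.13 = 7.8, 60×0.19 = 11.4, 60×0.15 = 9, 60×0.10 = 6, 60×0.16 = 9.6.
Mon: (1 − 7.8)²/7.8 = 46.24/7.8 = 5.928
Tue: (22 − 8.4)²/8.4 = 184.96/8.4 = 22.019
Wed: (13 − 7.8)²/7.8 = 27.04/7.8 = 3.467
Thu: (14 − 11.4)²/11.4 = 6.76/11.4 = 0.593
Fri: (2 − 9)²/9 = 49/9 = 5.444
Sat: (5 − 6)²/6 = 1/6 = 0.167
Sun: (3 − 9.6)²/9.6 = 43.56/9.6 = 4.538
Sum = 42.16
df = 6. Since 42.16 > 12.592, we reject H₀.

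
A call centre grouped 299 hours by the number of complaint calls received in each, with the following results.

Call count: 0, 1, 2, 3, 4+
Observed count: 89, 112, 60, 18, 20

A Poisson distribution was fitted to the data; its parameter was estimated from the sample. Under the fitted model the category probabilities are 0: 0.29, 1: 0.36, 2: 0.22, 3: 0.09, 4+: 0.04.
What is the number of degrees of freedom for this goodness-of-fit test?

There are k = 5 categories and 1 parameter estimated from the data, so df = 5 − 1 − 1 = 3.

3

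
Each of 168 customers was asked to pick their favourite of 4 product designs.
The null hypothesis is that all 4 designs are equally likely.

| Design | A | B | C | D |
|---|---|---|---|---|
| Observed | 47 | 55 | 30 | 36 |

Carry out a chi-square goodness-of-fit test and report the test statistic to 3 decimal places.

8.905

Under H₀ each category has probability 1/4, so each expected count is 168/4 = 42.
χ² = (47−42)²/42 + (55−42)²/42 + (30−42)²/42 + (36−42)²/42
   = 0.5952 + 4.0238 + 3.4286 + 0.8571
Sum = 8.905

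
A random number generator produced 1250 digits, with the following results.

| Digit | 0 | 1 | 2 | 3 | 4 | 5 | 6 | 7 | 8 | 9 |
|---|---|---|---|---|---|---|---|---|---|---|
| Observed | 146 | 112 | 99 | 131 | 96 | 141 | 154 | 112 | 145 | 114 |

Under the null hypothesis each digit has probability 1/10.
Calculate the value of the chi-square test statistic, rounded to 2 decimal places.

Under H₀ each category has probability 1/10, so each expected count is 1250/10 = 125.
0: (146 − 125)²/125 = 441/125 = 3.528
1: (112 − 125)²/125 = 169/125 = 1.352
2: (99 − 125)²/125 = 676/125 = 5.408
3: (131 − 125)²/125 = 36/125 = 0.288
4: (96 − 125)²/125 = 841/125 = 6.728
5: (141 − 125)²/125 = 256/125 = 2.048
6: (154 − 125)²/125 = 841/125 = 6.728
7: (112 − 125)²/125 = 169/125 = 1.352
8: (145 − 125)²/125 = 400/125 = 3.200
9: (114 − 125)²/125 = 121/125 = 0.968
Sum = 31.60

31.60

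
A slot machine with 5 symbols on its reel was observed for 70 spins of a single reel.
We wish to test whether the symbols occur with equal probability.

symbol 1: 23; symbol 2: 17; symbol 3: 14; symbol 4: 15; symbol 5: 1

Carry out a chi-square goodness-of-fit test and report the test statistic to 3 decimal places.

Expected count for each of the 5 categories: 70/5 = 14.
symbol 1: (23 − 14)²/14 = 81/14 = 5.7857
symbol 2: (17 − 14)²/14 = 9/14 = 0.6429
symbol 3: (14 − 14)²/14 = 0/14 = 0.0000
symbol 4: (15 − 14)²/14 = 1/14 = 0.0714
symbol 5: (1 − 14)²/14 = 169/14 = 12.0714
Sum = 18.571

18.571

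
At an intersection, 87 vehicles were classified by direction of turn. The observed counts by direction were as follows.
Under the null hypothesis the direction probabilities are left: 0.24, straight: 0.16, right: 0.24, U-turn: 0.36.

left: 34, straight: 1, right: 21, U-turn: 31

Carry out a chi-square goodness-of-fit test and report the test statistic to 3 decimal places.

Expected counts E_i = n·p_i: 87×0.24 = 20.88, 87×0.16 = 13.92, 87×0.24 = 20.88, 87×0.36 = 31.32.
cat           O        E   (O−E)²/E
left         34    20.88     8.2440
straight      1    13.92    11.9918
right        21    20.88     0.0007
U-turn       31    31.32     0.0033
Sum = 20.240

20.240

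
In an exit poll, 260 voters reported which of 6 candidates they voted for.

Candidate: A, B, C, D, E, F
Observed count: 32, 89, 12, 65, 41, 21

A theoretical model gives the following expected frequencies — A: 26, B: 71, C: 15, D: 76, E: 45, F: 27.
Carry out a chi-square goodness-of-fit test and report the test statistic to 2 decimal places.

χ² = (32−26)²/26 + (89−71)²/71 + (12−15)²/15 + (65−76)²/76 + (41−45)²/45 + (21−27)²/27
   = 1.385 + 4.563 + 0.600 + 1.592 + 0.356 + 1.333
Sum = 9.83

9.83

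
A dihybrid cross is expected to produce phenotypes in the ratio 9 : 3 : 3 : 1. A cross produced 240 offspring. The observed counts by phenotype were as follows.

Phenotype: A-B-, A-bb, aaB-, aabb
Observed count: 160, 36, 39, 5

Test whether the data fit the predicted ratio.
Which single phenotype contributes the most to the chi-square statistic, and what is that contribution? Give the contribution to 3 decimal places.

Ratio total = 16. Expected counts: 240×9/16 = 135, 240×3/16 = 45, 240×3/16 = 45, 240×1/16 = 15.
cat         O        E   (O−E)²/E
A-B-      160      135     4.6296
A-bb       36       45     1.8000
aaB-       39       45     0.8000
aabb        5       15     6.6667
The largest term is for aabb: 6.667.

aabb, 6.667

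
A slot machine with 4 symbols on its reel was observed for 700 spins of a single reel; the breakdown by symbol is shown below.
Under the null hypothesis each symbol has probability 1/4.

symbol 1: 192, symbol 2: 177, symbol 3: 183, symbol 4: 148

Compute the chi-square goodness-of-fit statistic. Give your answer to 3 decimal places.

6.206

Under H₀ each category has probability 1/4, so each expected count is 700/4 = 175.
symbol 1: (192 − 175)²/175 = 289/175 = 1.6514
symbol 2: (177 − 175)²/175 = 4/175 = 0.0229
symbol 3: (183 − 175)²/175 = 64/175 = 0.3657
symbol 4: (148 − 175)²/175 = 729/175 = 4.1657
Sum = 6.206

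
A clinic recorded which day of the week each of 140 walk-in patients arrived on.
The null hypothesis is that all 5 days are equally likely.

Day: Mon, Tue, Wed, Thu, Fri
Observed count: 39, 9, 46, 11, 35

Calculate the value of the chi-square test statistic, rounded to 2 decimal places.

40.86

Expected count for each of the 5 categories: 140/5 = 28.
χ² = (39−28)²/28 + (9−28)²/28 + (46−28)²/28 + (11−28)²/28 + (35−28)²/28
   = 4.321 + 12.893 + 11.571 + 10.321 + 1.750
Sum = 40.86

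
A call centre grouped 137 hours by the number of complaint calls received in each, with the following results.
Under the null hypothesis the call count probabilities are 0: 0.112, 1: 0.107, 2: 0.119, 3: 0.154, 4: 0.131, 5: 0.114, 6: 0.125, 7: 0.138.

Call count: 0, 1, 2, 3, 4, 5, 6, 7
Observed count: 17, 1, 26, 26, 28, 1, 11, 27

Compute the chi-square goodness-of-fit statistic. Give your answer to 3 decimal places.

Expected counts E_i = n·p_i: 137×0.112 = 15.344, 137×0.107 = 14.659, 137×0.119 = 16.303, 137×0.154 = 21.098, 137×0.131 = 17.947, 137×0.114 = 15.618, 137×0.125 = 17.125, 137×0.138 = 18.906.
cat         O        E   (O−E)²/E
0          17   15.344     0.1787
1           1   14.659    12.7272
2          26   16.303     5.7678
3          26   21.098     1.1390
4          28   17.947     5.6312
5           1   15.618    13.6820
6          11   17.125     2.1907
7          27   18.906     3.4652
Sum = 44.782

44.782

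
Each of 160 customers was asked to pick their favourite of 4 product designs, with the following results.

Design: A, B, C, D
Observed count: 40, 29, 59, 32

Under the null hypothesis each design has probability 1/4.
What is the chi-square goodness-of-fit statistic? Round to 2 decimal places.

13.65

Under H₀ each category has probability 1/4, so each expected count is 160/4 = 40.
χ² = (40−40)²/40 + (29−40)²/40 + (59−40)²/40 + (32−40)²/40
   = 0.000 + 3.025 + 9.025 + 1.600
Sum = 13.65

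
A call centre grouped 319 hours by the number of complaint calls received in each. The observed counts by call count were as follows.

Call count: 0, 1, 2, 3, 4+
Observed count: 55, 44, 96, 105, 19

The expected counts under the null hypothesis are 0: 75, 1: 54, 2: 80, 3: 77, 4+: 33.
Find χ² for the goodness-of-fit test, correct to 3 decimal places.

χ² = (55−75)²/75 + (44−54)²/54 + (96−80)²/80 + (105−77)²/77 + (19−33)²/33
   = 5.3333 + 1.8519 + 3.2000 + 10.1818 + 5.9394
Sum = 26.506

26.506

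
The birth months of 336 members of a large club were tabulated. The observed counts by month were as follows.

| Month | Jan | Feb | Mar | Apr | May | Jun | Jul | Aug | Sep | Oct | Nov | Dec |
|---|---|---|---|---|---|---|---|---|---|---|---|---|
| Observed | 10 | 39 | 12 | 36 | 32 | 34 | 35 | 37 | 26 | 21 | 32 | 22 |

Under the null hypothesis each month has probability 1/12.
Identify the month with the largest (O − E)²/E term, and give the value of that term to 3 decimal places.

Under H₀ each category has probability 1/12, so each expected count is 336/12 = 28.
χ² = (10−28)²/28 + (39−28)²/28 + (12−28)²/28 + (36−28)²/28 + (32−28)²/28 + (34−28)²/28 + (35−28)²/28 + (37−28)²/28 + (26−28)²/28 + (21−28)²/28 + (32−28)²/28 + (22−28)²/28
   = 11.5714 + 4.3214 + 9.1429 + 2.2857 + 0.5714 + 1.2857 + 1.7500 + 2.8929 + 0.1429 + 1.7500 + 0.5714 + 1.2857
The largest term is for Jan: 11.571.

Jan, 11.571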